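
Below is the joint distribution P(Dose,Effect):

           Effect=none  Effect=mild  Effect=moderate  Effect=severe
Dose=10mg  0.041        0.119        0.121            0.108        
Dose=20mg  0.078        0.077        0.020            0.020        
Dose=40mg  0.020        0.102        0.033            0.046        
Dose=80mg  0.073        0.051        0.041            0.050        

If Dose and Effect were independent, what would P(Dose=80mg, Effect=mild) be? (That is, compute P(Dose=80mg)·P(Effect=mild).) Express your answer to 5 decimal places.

P(Dose=80mg) = 0.073 + 0.051 + 0.041 + 0.050 = 0.215.
P(Effect=mild) = 0.119 + 0.077 + 0.102 + 0.051 = 0.349.
Product: 0.215 × 0.349 = 0.07504.

0.07504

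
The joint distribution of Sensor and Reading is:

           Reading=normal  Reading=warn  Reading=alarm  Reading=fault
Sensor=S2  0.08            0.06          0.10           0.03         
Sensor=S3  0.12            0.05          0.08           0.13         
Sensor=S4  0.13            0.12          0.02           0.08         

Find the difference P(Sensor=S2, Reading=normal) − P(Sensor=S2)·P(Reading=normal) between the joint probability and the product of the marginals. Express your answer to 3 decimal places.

P(Sensor=S2) = 0.08 + 0.06 + 0.10 + 0.03 = 0.27.
P(Reading=normal) = 0.08 + 0.12 + 0.13 = 0.33.
P(Sensor=S2, Reading=normal) − P(Sensor=S2)P(Reading=normal) = 0.08 − 0.27×0.33 = -0.009.

-0.009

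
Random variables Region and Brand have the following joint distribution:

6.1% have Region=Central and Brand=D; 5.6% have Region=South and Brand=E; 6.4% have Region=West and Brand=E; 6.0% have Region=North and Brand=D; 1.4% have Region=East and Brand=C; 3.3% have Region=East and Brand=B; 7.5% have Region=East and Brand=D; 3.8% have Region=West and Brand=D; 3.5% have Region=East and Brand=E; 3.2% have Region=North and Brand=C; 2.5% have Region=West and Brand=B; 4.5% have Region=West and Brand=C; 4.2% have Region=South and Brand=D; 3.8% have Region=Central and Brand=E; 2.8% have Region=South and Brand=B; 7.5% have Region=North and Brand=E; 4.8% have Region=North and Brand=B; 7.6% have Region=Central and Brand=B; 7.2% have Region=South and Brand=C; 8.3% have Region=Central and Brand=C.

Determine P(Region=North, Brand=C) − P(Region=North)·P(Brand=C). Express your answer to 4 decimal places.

-0.0209

P(Region=North) = 0.048 + 0.032 + 0.060 + 0.075 = 0.215.
P(Brand=C) = 0.032 + 0.072 + 0.014 + 0.045 + 0.083 = 0.246.
P(Region=North, Brand=C) − P(Region=North)P(Brand=C) = 0.032 − 0.215×0.246 = -0.0209.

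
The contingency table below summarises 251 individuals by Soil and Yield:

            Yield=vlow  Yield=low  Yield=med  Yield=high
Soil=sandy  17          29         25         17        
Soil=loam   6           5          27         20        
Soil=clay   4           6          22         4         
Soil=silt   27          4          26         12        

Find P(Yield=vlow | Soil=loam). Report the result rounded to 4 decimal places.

Total with Soil=loam: 6 + 5 + 27 + 20 = 58.
P(Yield=vlow | Soil=loam) = 6/58 = 0.1034.

0.1034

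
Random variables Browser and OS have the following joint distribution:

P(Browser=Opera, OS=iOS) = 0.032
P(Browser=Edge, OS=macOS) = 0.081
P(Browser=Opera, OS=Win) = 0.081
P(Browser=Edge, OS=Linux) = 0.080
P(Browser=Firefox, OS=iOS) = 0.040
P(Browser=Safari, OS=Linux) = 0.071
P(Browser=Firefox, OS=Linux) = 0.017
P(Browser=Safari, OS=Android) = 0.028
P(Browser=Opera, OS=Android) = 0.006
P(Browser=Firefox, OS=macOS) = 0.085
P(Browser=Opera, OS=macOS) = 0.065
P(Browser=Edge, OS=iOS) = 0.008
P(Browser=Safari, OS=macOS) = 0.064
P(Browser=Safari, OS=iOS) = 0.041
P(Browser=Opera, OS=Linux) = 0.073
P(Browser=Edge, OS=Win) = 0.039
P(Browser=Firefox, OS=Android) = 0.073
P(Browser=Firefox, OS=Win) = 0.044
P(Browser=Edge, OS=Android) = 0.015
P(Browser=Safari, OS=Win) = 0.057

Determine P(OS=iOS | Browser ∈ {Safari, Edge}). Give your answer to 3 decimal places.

0.101

P(Browser=Safari) = 0.057 + 0.064 + 0.071 + 0.041 + 0.028 = 0.261.
P(Browser=Edge) = 0.039 + 0.081 + 0.080 + 0.008 + 0.015 = 0.223.
P(Browser ∈ {Safari, Edge}) = 0.261 + 0.223 = 0.484; P(OS=iOS, Browser ∈ {Safari, Edge}) = 0.041 + 0.008 = 0.049.
P(OS=iOS | Browser ∈ {Safari, Edge}) = 0.049/0.484 = 0.101.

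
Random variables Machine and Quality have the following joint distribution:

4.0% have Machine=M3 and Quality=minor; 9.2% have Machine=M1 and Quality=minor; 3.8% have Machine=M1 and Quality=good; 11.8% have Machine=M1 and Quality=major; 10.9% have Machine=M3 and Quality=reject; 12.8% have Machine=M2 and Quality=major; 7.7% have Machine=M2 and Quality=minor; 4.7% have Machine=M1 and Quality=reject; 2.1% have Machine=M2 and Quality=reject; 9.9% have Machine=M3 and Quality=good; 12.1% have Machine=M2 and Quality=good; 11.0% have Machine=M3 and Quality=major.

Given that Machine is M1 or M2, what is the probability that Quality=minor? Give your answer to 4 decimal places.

P(Machine=M1) = 0.038 + 0.092 + 0.118 + 0.047 = 0.295.
P(Machine=M2) = 0.121 + 0.077 + 0.128 + 0.021 = 0.347.
P(Machine ∈ {M1, M2}) = 0.295 + 0.347 = 0.642; P(Quality=minor, Machine ∈ {M1, M2}) = 0.092 + 0.077 = 0.169.
P(Quality=minor | Machine ∈ {M1, M2}) = 0.169/0.642 = 0.2632.

0.2632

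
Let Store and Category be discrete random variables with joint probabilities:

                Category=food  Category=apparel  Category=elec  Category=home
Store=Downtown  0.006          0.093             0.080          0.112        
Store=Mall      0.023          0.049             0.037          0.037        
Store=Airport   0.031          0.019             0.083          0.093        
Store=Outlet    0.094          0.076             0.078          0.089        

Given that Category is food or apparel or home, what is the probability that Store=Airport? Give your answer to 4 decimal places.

P(Category=food) = 0.006 + 0.023 + 0.031 + 0.094 = 0.154.
P(Category=apparel) = 0.093 + 0.049 + 0.019 + 0.076 = 0.237.
P(Category=home) = 0.112 + 0.037 + 0.093 + 0.089 = 0.331.
P(Category ∈ {food, apparel, home}) = 0.154 + 0.237 + 0.331 = 0.722; P(Store=Airport, Category ∈ {food, apparel, home}) = 0.031 + 0.019 + 0.093 = 0.143.
P(Store=Airport | Category ∈ {food, apparel, home}) = 0.143/0.722 = 0.1981.

0.1981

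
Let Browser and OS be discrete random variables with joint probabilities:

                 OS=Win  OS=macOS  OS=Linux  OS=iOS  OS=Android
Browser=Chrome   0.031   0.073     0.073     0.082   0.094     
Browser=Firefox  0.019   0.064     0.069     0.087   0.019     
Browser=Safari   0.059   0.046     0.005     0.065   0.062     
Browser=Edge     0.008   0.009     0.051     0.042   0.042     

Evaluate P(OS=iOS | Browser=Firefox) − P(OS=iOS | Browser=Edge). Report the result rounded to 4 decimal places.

P(Browser=Firefox) = 0.019 + 0.064 + 0.069 + 0.087 + 0.019 = 0.258; P(OS=iOS | Browser=Firefox) = 0.087/0.258 = 0.33721.
P(Browser=Edge) = 0.008 + 0.009 + 0.051 + 0.042 + 0.042 = 0.152; P(OS=iOS | Browser=Edge) = 0.042/0.152 = 0.27632.
Difference = 0.0609.

0.0609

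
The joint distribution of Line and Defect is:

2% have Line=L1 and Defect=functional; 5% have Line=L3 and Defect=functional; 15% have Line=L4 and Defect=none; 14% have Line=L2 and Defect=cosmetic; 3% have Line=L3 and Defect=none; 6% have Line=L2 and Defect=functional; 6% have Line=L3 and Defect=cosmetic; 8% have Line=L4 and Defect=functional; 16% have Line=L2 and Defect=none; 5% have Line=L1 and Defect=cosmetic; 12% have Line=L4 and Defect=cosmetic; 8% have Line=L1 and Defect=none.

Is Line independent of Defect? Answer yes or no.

no

P(Line=L3) = 0.14 and P(Defect=none) = 0.42, so their product is 0.0588, but P(Line=L3, Defect=none) = 0.03. Since these differ, Line and Defect are not independent.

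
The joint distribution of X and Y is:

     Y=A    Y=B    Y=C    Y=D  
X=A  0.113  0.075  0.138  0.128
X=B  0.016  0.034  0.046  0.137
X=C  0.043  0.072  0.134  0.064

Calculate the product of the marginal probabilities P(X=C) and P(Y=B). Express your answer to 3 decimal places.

P(X=C) = 0.043 + 0.072 + 0.134 + 0.064 = 0.313.
P(Y=B) = 0.075 + 0.034 + 0.072 = 0.181.
Product: 0.313 × 0.181 = 0.057.

0.057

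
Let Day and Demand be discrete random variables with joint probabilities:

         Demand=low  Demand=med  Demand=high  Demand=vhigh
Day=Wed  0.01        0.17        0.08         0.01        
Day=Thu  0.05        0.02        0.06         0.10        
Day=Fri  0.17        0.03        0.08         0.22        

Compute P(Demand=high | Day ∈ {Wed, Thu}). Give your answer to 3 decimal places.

P(Day=Wed) = 0.01 + 0.17 + 0.08 + 0.01 = 0.27.
P(Day=Thu) = 0.05 + 0.02 + 0.06 + 0.10 = 0.23.
P(Day ∈ {Wed, Thu}) = 0.27 + 0.23 = 0.50; P(Demand=high, Day ∈ {Wed, Thu}) = 0.08 + 0.06 = 0.14.
P(Demand=high | Day ∈ {Wed, Thu}) = 0.14/0.50 = 0.280.

0.280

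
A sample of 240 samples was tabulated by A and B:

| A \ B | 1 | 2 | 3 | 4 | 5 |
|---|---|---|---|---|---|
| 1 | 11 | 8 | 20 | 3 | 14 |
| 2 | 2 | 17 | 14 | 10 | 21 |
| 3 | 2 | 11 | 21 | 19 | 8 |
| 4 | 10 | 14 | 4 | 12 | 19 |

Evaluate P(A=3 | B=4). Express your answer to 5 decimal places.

Total with B=4: 3 + 10 + 19 + 12 = 44.
P(A=3 | B=4) = 19/44 = 0.43182.

0.43182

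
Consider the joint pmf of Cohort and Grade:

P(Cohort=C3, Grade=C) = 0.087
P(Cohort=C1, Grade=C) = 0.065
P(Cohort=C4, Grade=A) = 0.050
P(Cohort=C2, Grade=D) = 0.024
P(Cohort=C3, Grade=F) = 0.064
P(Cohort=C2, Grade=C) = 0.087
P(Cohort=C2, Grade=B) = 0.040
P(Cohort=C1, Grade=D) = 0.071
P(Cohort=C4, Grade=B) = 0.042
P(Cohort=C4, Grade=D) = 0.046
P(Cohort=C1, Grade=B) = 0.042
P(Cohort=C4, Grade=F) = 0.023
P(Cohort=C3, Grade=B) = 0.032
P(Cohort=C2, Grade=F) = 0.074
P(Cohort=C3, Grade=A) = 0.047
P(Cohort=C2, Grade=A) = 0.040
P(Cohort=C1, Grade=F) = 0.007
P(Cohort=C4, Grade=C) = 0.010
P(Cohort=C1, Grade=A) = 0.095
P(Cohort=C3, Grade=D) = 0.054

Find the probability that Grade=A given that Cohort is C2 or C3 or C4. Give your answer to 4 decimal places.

0.1903

P(Cohort=C2) = 0.040 + 0.040 + 0.087 + 0.024 + 0.074 = 0.265.
P(Cohort=C3) = 0.047 + 0.032 + 0.087 + 0.054 + 0.064 = 0.284.
P(Cohort=C4) = 0.050 + 0.042 + 0.010 + 0.046 + 0.023 = 0.171.
P(Cohort ∈ {C2, C3, C4}) = 0.265 + 0.284 + 0.171 = 0.720; P(Grade=A, Cohort ∈ {C2, C3, C4}) = 0.040 + 0.047 + 0.050 = 0.137.
P(Grade=A | Cohort ∈ {C2, C3, C4}) = 0.137/0.720 = 0.1903.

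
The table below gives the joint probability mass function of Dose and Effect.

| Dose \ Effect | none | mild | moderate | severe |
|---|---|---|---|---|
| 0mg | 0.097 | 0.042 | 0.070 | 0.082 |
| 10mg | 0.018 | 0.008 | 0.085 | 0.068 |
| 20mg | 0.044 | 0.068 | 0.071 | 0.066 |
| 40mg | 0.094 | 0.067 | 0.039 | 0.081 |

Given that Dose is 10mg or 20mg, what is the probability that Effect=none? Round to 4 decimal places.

0.1449

P(Dose=10mg) = 0.018 + 0.008 + 0.085 + 0.068 = 0.179.
P(Dose=20mg) = 0.044 + 0.068 + 0.071 + 0.066 = 0.249.
P(Dose ∈ {10mg, 20mg}) = 0.179 + 0.249 = 0.428; P(Effect=none, Dose ∈ {10mg, 20mg}) = 0.018 + 0.044 = 0.062.
P(Effect=none | Dose ∈ {10mg, 20mg}) = 0.062/0.428 = 0.1449.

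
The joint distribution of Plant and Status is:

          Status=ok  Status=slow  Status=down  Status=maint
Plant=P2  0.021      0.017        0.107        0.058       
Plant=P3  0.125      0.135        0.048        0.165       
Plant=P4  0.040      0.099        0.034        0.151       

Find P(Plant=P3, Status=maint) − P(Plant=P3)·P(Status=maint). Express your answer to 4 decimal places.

-0.0119

P(Plant=P3) = 0.125 + 0.135 + 0.048 + 0.165 = 0.473.
P(Status=maint) = 0.058 + 0.165 + 0.151 = 0.374.
P(Plant=P3, Status=maint) − P(Plant=P3)P(Status=maint) = 0.165 − 0.473×0.374 = -0.0119.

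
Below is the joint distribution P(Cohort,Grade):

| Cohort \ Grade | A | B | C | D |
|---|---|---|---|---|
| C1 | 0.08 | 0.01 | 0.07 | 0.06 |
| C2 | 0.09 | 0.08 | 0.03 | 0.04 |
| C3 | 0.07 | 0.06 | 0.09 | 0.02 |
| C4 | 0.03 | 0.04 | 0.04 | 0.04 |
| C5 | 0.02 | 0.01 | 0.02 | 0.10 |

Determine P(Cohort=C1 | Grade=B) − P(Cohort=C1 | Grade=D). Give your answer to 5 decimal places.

-0.18077

P(Grade=B) = 0.01 + 0.08 + 0.06 + 0.04 + 0.01 = 0.20; P(Cohort=C1 | Grade=B) = 0.01/0.20 = 0.050000.
P(Grade=D) = 0.06 + 0.04 + 0.02 + 0.04 + 0.10 = 0.26; P(Cohort=C1 | Grade=D) = 0.06/0.26 = 0.230769.
Difference = -0.18077.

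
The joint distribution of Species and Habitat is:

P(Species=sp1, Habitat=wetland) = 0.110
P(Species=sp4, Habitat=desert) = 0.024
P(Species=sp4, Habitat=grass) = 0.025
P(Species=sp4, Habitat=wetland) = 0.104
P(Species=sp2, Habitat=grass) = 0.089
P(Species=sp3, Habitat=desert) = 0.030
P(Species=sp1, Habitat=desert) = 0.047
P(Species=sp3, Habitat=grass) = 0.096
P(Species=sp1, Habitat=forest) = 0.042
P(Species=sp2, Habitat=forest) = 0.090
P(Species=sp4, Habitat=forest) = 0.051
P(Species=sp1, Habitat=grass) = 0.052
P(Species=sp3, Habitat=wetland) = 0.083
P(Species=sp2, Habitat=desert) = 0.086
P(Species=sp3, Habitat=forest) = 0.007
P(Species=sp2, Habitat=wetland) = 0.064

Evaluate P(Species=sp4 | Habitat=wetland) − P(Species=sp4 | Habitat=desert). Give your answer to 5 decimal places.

0.15975

P(Habitat=wetland) = 0.110 + 0.064 + 0.083 + 0.104 = 0.361; P(Species=sp4 | Habitat=wetland) = 0.104/0.361 = 0.288089.
P(Habitat=desert) = 0.047 + 0.086 + 0.030 + 0.024 = 0.187; P(Species=sp4 | Habitat=desert) = 0.024/0.187 = 0.128342.
Difference = 0.15975.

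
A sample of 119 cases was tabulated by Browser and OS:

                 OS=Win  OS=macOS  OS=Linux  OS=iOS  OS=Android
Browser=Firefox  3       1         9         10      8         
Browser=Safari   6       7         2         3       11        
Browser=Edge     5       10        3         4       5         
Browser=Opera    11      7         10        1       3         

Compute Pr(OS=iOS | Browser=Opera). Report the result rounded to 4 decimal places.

Total with Browser=Opera: 11 + 7 + 10 + 1 + 3 = 32.
P(OS=iOS | Browser=Opera) = 1/32 = 0.0313.

0.0313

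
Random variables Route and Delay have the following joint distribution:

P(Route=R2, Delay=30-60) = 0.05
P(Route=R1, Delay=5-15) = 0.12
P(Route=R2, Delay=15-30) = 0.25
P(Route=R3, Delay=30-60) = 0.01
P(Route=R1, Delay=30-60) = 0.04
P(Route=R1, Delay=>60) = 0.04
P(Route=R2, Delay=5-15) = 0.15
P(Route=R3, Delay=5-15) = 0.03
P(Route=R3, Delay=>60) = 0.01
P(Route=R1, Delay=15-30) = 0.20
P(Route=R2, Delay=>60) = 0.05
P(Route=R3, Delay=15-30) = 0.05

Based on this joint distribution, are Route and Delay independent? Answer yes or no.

Every cell satisfies P(Route,Delay) = P(Route)·P(Delay). For instance P(Route=R1) = 0.40, P(Delay=30-60) = 0.10, and 0.40×0.10 = 0.04 matches the joint entry. So Route and Delay are independent.

yes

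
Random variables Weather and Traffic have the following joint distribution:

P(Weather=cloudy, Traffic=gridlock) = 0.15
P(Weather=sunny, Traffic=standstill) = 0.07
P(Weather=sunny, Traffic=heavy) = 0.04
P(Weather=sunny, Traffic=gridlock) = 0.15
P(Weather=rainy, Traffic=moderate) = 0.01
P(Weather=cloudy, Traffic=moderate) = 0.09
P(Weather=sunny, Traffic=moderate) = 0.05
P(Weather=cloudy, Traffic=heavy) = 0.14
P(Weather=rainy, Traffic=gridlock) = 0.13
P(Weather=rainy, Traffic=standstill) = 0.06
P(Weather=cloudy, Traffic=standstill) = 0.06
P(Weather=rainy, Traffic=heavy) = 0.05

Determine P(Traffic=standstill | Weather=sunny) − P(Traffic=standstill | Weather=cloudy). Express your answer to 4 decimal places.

0.0894

P(Weather=sunny) = 0.05 + 0.04 + 0.15 + 0.07 = 0.31; P(Traffic=standstill | Weather=sunny) = 0.07/0.31 = 0.22581.
P(Weather=cloudy) = 0.09 + 0.14 + 0.15 + 0.06 = 0.44; P(Traffic=standstill | Weather=cloudy) = 0.06/0.44 = 0.13636.
Difference = 0.0894.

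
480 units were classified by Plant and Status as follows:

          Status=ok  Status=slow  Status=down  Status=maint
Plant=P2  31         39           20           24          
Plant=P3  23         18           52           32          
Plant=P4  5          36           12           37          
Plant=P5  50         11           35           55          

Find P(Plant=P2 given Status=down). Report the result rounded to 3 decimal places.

Total with Status=down: 20 + 52 + 12 + 35 = 119.
P(Plant=P2 | Status=down) = 20/119 = 0.168.

0.168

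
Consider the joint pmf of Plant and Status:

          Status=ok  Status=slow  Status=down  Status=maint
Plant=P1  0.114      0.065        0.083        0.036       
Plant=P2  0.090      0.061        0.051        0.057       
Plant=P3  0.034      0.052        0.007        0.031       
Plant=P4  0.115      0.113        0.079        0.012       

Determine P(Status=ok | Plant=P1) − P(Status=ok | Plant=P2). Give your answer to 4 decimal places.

P(Plant=P1) = 0.114 + 0.065 + 0.083 + 0.036 = 0.298; P(Status=ok | Plant=P1) = 0.114/0.298 = 0.38255.
P(Plant=P2) = 0.090 + 0.061 + 0.051 + 0.057 = 0.259; P(Status=ok | Plant=P2) = 0.090/0.259 = 0.34749.
Difference = 0.0351.

0.0351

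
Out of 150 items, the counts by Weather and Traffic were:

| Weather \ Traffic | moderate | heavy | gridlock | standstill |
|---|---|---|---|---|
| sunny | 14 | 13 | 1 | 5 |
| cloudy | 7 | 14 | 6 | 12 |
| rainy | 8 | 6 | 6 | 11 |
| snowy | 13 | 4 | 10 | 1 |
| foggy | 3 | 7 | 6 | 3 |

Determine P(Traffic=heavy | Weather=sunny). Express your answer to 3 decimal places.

Total with Weather=sunny: 14 + 13 + 1 + 5 = 33.
P(Traffic=heavy | Weather=sunny) = 13/33 = 0.394.

0.394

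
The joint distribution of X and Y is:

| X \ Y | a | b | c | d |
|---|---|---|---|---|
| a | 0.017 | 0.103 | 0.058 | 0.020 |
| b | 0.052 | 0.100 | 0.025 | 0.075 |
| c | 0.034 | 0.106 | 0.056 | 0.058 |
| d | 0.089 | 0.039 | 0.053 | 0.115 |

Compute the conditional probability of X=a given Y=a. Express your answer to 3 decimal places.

0.089

P(Y=a) = 0.017 + 0.052 + 0.034 + 0.089 = 0.192.
P(X=a | Y=a) = 0.017/0.192 = 0.089.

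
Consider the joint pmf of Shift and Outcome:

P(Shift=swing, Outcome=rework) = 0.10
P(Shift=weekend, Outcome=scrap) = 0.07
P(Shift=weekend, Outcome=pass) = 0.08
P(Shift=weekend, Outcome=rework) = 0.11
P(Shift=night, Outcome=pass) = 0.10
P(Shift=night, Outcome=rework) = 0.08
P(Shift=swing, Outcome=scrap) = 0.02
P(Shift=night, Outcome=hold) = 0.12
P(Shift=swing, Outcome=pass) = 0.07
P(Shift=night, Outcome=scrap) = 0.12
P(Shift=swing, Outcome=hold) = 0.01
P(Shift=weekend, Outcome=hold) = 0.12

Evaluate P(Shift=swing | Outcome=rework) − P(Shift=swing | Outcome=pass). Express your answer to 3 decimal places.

0.065

P(Outcome=rework) = 0.10 + 0.08 + 0.11 = 0.29; P(Shift=swing | Outcome=rework) = 0.10/0.29 = 0.3448.
P(Outcome=pass) = 0.07 + 0.10 + 0.08 = 0.25; P(Shift=swing | Outcome=pass) = 0.07/0.25 = 0.2800.
Difference = 0.065.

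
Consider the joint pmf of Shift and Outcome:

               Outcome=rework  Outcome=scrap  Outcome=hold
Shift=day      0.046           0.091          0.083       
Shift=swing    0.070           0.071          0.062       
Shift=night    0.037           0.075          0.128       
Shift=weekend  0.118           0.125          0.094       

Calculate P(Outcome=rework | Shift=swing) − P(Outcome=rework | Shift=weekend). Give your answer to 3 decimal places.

P(Shift=swing) = 0.070 + 0.071 + 0.062 = 0.203; P(Outcome=rework | Shift=swing) = 0.070/0.203 = 0.3448.
P(Shift=weekend) = 0.118 + 0.125 + 0.094 = 0.337; P(Outcome=rework | Shift=weekend) = 0.118/0.337 = 0.3501.
Difference = -0.005.

-0.005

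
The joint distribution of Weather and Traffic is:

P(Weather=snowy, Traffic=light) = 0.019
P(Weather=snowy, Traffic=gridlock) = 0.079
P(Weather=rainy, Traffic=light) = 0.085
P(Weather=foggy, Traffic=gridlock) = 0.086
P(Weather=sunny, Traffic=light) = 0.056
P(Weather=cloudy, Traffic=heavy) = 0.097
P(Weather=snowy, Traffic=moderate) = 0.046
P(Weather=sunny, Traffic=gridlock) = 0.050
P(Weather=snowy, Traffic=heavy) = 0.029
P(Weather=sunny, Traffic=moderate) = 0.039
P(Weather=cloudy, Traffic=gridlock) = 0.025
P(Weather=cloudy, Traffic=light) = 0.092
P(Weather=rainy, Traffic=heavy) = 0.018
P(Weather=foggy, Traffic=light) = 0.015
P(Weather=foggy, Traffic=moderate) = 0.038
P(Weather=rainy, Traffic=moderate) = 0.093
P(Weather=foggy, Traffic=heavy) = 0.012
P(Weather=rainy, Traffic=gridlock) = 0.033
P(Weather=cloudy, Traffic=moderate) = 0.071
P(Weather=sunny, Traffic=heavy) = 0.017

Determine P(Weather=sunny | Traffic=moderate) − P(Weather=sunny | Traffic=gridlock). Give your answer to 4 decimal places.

P(Traffic=moderate) = 0.039 + 0.071 + 0.093 + 0.046 + 0.038 = 0.287; P(Weather=sunny | Traffic=moderate) = 0.039/0.287 = 0.13589.
P(Traffic=gridlock) = 0.050 + 0.025 + 0.033 + 0.079 + 0.086 = 0.273; P(Weather=sunny | Traffic=gridlock) = 0.050/0.273 = 0.18315.
Difference = -0.0473.

-0.0473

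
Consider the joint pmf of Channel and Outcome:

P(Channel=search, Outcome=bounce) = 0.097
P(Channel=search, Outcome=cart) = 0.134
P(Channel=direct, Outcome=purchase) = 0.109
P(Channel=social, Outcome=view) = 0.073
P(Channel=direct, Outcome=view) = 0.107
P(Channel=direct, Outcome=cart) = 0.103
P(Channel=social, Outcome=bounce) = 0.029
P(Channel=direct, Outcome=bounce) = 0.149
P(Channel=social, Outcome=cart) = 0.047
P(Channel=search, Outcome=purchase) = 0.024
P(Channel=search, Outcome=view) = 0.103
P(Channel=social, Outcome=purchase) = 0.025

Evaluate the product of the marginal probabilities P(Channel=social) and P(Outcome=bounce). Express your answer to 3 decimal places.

P(Channel=social) = 0.029 + 0.073 + 0.047 + 0.025 = 0.174.
P(Outcome=bounce) = 0.097 + 0.029 + 0.149 = 0.275.
Product: 0.174 × 0.275 = 0.048.

0.048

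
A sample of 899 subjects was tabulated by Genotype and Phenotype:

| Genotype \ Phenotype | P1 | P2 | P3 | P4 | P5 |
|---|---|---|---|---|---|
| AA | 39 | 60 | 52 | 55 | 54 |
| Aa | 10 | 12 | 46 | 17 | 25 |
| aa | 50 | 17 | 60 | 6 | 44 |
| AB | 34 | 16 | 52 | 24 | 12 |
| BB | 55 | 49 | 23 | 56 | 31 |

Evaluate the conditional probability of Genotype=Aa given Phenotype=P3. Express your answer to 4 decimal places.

0.1974

Total with Phenotype=P3: 52 + 46 + 60 + 52 + 23 = 233.
P(Genotype=Aa | Phenotype=P3) = 46/233 = 0.1974.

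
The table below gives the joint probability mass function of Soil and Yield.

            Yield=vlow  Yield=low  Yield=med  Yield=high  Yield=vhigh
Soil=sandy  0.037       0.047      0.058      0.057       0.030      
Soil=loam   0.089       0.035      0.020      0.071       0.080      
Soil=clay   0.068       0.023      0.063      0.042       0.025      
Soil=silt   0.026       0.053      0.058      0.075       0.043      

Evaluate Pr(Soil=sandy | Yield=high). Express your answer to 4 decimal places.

0.2327

P(Yield=high) = 0.057 + 0.071 + 0.042 + 0.075 = 0.245.
P(Soil=sandy | Yield=high) = 0.057/0.245 = 0.2327.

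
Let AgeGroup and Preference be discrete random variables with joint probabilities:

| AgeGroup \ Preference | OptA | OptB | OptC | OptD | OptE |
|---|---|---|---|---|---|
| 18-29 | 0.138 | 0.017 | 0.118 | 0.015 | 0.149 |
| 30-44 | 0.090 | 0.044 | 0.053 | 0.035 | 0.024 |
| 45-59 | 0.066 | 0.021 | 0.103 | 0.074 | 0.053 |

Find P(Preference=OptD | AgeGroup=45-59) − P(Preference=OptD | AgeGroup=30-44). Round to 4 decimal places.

P(AgeGroup=45-59) = 0.066 + 0.021 + 0.103 + 0.074 + 0.053 = 0.317; P(Preference=OptD | AgeGroup=45-59) = 0.074/0.317 = 0.23344.
P(AgeGroup=30-44) = 0.090 + 0.044 + 0.053 + 0.035 + 0.024 = 0.246; P(Preference=OptD | AgeGroup=30-44) = 0.035/0.246 = 0.14228.
Difference = 0.0912.

0.0912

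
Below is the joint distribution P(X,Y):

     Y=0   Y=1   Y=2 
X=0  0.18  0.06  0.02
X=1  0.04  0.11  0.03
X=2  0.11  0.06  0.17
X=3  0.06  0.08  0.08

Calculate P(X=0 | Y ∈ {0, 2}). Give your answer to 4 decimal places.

0.2899

P(Y=0) = 0.18 + 0.04 + 0.11 + 0.06 = 0.39.
P(Y=2) = 0.02 + 0.03 + 0.17 + 0.08 = 0.30.
P(Y ∈ {0, 2}) = 0.39 + 0.30 = 0.69; P(X=0, Y ∈ {0, 2}) = 0.18 + 0.02 = 0.20.
P(X=0 | Y ∈ {0, 2}) = 0.20/0.69 = 0.2899.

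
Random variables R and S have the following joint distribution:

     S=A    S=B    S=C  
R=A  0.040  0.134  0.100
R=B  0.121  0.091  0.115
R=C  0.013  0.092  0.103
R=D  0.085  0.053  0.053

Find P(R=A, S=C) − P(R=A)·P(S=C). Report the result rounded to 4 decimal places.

-0.0017

P(R=A) = 0.040 + 0.134 + 0.100 = 0.274.
P(S=C) = 0.100 + 0.115 + 0.103 + 0.053 = 0.371.
P(R=A, S=C) − P(R=A)P(S=C) = 0.100 − 0.274×0.371 = -0.0017.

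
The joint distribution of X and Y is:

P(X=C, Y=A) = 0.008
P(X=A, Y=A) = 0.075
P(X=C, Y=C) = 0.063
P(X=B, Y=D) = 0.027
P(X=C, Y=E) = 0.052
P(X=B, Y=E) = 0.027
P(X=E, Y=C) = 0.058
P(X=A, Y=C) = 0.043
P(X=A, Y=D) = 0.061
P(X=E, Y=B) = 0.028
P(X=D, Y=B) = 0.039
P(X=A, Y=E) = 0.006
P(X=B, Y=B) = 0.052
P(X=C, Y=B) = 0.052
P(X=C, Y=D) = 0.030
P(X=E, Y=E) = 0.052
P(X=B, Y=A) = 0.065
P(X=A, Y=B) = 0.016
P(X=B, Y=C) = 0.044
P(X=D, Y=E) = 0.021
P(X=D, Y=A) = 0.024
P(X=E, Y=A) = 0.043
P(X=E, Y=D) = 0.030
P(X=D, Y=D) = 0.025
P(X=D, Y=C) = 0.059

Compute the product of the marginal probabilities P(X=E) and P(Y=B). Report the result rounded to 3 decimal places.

0.039

P(X=E) = 0.043 + 0.028 + 0.058 + 0.030 + 0.052 = 0.211.
P(Y=B) = 0.016 + 0.052 + 0.052 + 0.039 + 0.028 = 0.187.
Product: 0.211 × 0.187 = 0.039.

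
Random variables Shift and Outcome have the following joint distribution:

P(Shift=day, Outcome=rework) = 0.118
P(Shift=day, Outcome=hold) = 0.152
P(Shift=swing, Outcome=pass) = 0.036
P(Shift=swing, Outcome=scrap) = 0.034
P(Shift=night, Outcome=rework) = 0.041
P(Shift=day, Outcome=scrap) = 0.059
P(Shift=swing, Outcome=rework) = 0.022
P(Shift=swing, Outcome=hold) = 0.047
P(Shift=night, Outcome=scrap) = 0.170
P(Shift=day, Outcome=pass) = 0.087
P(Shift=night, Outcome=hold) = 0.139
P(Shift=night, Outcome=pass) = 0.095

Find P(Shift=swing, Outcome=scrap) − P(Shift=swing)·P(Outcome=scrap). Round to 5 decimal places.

P(Shift=swing) = 0.036 + 0.022 + 0.034 + 0.047 = 0.139.
P(Outcome=scrap) = 0.059 + 0.034 + 0.170 = 0.263.
P(Shift=swing, Outcome=scrap) − P(Shift=swing)P(Outcome=scrap) = 0.034 − 0.139×0.263 = -0.00256.

-0.00256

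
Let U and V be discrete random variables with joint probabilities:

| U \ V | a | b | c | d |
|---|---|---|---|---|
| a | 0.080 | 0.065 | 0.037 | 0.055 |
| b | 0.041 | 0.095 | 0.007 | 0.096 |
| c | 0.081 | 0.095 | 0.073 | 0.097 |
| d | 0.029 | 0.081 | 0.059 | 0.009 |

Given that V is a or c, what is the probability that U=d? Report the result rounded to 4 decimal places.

0.2162

P(V=a) = 0.080 + 0.041 + 0.081 + 0.029 = 0.231.
P(V=c) = 0.037 + 0.007 + 0.073 + 0.059 = 0.176.
P(V ∈ {a, c}) = 0.231 + 0.176 = 0.407; P(U=d, V ∈ {a, c}) = 0.029 + 0.059 = 0.088.
P(U=d | V ∈ {a, c}) = 0.088/0.407 = 0.2162.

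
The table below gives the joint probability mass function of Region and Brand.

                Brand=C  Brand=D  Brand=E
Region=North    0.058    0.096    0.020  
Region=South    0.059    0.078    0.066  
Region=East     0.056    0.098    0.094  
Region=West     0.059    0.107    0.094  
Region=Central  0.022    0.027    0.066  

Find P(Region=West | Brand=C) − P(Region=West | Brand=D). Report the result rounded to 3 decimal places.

P(Brand=C) = 0.058 + 0.059 + 0.056 + 0.059 + 0.022 = 0.254; P(Region=West | Brand=C) = 0.059/0.254 = 0.2323.
P(Brand=D) = 0.096 + 0.078 + 0.098 + 0.107 + 0.027 = 0.406; P(Region=West | Brand=D) = 0.107/0.406 = 0.2635.
Difference = -0.031.

-0.031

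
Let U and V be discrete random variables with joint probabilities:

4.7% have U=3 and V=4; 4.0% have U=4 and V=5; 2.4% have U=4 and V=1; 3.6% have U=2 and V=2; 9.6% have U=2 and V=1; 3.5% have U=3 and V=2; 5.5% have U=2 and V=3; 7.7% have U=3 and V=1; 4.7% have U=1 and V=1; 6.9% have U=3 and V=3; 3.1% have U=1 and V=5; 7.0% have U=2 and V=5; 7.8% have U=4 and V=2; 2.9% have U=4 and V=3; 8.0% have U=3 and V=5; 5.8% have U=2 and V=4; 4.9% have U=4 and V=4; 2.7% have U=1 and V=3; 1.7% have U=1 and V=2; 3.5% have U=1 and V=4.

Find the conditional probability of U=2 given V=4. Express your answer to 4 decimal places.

0.3069

P(V=4) = 0.035 + 0.058 + 0.047 + 0.049 = 0.189.
P(U=2 | V=4) = 0.058/0.189 = 0.3069.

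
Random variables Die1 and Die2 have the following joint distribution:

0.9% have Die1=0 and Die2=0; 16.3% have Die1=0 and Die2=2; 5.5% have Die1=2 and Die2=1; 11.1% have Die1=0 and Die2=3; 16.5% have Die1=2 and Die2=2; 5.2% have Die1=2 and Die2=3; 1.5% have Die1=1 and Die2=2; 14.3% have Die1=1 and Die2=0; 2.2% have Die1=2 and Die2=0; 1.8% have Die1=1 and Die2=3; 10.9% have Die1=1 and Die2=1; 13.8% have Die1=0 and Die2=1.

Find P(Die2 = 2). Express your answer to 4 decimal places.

0.3430

P(Die2=2) = 0.163 + 0.015 + 0.165 = 0.343.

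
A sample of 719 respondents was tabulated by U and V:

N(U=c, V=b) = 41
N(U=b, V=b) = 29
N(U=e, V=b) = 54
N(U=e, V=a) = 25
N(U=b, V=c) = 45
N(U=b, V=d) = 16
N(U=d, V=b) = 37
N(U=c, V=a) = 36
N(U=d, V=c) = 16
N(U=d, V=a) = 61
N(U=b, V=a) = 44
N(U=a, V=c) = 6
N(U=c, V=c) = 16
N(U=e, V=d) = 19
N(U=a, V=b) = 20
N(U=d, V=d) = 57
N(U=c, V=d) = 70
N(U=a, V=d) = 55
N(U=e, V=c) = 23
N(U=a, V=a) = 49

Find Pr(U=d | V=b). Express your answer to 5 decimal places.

0.20442

Total with V=b: 20 + 29 + 41 + 37 + 54 = 181.
P(U=d | V=b) = 37/181 = 0.20442.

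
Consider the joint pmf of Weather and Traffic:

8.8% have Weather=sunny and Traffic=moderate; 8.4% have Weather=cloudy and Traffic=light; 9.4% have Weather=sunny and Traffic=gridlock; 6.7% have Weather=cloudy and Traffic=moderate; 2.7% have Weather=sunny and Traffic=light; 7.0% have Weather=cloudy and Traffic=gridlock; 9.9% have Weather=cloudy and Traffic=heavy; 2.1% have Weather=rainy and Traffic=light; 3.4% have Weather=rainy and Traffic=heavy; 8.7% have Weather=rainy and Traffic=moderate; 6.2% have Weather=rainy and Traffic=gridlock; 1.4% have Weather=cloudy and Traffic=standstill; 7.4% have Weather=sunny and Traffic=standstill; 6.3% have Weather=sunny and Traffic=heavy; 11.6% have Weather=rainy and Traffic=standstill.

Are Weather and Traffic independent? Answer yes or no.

P(Weather=cloudy) = 0.334 and P(Traffic=standstill) = 0.204, so their product is 0.06814, but P(Weather=cloudy, Traffic=standstill) = 0.014. Since these differ, Weather and Traffic are not independent.

no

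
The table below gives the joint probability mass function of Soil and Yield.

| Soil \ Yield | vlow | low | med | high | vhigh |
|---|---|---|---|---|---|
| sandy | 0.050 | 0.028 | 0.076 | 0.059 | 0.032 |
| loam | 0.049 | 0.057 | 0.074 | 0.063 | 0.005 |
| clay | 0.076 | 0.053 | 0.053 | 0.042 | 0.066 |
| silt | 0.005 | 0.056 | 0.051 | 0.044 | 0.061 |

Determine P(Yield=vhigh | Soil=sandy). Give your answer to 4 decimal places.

0.1306

P(Soil=sandy) = 0.050 + 0.028 + 0.076 + 0.059 + 0.032 = 0.245.
P(Yield=vhigh | Soil=sandy) = 0.032/0.245 = 0.1306.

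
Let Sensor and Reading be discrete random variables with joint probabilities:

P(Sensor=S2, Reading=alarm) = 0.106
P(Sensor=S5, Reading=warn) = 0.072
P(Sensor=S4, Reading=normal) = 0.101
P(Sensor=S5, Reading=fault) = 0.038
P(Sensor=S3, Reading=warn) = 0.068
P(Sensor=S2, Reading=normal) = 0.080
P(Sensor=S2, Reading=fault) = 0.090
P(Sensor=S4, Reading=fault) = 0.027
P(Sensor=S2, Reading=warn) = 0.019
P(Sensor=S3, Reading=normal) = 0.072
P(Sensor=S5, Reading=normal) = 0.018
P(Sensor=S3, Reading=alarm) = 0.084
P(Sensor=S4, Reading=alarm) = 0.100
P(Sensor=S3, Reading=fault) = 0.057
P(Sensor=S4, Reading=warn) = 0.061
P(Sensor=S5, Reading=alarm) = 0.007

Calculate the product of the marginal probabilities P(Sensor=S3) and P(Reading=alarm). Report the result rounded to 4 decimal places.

0.0835

P(Sensor=S3) = 0.072 + 0.068 + 0.084 + 0.057 = 0.281.
P(Reading=alarm) = 0.106 + 0.084 + 0.100 + 0.007 = 0.297.
Product: 0.281 × 0.297 = 0.0835.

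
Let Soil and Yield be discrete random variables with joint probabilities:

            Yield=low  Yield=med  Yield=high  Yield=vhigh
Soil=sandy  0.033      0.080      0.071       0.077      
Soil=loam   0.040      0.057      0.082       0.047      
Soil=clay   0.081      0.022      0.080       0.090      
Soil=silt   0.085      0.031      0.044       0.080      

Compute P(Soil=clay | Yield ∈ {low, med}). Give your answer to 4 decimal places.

0.2401

P(Yield=low) = 0.033 + 0.040 + 0.081 + 0.085 = 0.239.
P(Yield=med) = 0.080 + 0.057 + 0.022 + 0.031 = 0.190.
P(Yield ∈ {low, med}) = 0.239 + 0.190 = 0.429; P(Soil=clay, Yield ∈ {low, med}) = 0.081 + 0.022 = 0.103.
P(Soil=clay | Yield ∈ {low, med}) = 0.103/0.429 = 0.2401.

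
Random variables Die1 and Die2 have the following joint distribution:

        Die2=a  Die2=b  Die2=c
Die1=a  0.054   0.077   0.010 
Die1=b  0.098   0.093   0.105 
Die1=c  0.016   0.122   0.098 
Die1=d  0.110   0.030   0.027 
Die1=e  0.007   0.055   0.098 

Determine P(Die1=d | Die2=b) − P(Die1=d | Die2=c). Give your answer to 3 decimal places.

-0.000

P(Die2=b) = 0.077 + 0.093 + 0.122 + 0.030 + 0.055 = 0.377; P(Die1=d | Die2=b) = 0.030/0.377 = 0.0796.
P(Die2=c) = 0.010 + 0.105 + 0.098 + 0.027 + 0.098 = 0.338; P(Die1=d | Die2=c) = 0.027/0.338 = 0.0799.
Difference = -0.000.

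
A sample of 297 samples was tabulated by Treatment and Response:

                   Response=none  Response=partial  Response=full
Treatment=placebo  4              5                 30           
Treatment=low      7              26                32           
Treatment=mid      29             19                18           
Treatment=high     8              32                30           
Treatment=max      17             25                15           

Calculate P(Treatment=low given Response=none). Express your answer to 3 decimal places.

Total with Response=none: 4 + 7 + 29 + 8 + 17 = 65.
P(Treatment=low | Response=none) = 7/65 = 0.108.

0.108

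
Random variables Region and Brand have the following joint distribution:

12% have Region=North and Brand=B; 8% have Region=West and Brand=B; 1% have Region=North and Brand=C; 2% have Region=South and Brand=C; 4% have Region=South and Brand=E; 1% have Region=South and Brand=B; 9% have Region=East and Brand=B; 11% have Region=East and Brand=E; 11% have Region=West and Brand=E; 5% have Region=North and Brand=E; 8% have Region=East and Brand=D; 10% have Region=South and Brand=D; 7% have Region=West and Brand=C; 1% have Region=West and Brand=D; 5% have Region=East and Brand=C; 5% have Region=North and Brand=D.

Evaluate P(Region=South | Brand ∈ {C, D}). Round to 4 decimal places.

P(Brand=C) = 0.01 + 0.02 + 0.05 + 0.07 = 0.15.
P(Brand=D) = 0.05 + 0.10 + 0.08 + 0.01 = 0.24.
P(Brand ∈ {C, D}) = 0.15 + 0.24 = 0.39; P(Region=South, Brand ∈ {C, D}) = 0.02 + 0.10 = 0.12.
P(Region=South | Brand ∈ {C, D}) = 0.12/0.39 = 0.3077.

0.3077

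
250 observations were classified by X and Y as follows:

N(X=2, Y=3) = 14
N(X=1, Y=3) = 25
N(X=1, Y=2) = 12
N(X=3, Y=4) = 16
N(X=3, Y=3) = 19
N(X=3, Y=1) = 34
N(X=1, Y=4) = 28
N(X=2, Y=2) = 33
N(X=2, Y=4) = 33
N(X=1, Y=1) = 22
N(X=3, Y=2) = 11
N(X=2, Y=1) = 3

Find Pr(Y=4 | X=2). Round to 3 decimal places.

Total with X=2: 3 + 33 + 14 + 33 = 83.
P(Y=4 | X=2) = 33/83 = 0.398.

0.398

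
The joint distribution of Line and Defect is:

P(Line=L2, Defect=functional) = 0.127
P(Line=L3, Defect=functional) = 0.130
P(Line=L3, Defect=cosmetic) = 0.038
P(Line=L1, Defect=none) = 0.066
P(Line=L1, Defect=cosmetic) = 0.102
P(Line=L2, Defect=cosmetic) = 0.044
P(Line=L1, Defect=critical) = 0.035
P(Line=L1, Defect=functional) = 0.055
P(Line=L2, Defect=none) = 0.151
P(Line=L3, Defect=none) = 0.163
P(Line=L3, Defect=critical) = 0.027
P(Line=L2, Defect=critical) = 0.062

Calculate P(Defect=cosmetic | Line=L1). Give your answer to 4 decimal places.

0.3953

P(Line=L1) = 0.066 + 0.102 + 0.055 + 0.035 = 0.258.
P(Defect=cosmetic | Line=L1) = 0.102/0.258 = 0.3953.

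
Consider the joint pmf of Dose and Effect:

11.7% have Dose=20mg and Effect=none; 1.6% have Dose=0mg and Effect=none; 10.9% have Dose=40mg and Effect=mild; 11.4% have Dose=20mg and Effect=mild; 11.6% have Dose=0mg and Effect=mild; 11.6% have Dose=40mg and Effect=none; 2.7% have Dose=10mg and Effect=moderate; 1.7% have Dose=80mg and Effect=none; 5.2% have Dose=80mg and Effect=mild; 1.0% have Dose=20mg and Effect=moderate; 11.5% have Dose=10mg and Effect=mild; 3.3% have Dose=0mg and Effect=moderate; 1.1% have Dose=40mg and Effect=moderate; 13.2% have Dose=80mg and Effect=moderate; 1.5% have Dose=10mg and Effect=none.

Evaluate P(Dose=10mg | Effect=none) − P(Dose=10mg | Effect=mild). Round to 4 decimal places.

P(Effect=none) = 0.016 + 0.015 + 0.117 + 0.116 + 0.017 = 0.281; P(Dose=10mg | Effect=none) = 0.015/0.281 = 0.05338.
P(Effect=mild) = 0.116 + 0.115 + 0.114 + 0.109 + 0.052 = 0.506; P(Dose=10mg | Effect=mild) = 0.115/0.506 = 0.22727.
Difference = -0.1739.

-0.1739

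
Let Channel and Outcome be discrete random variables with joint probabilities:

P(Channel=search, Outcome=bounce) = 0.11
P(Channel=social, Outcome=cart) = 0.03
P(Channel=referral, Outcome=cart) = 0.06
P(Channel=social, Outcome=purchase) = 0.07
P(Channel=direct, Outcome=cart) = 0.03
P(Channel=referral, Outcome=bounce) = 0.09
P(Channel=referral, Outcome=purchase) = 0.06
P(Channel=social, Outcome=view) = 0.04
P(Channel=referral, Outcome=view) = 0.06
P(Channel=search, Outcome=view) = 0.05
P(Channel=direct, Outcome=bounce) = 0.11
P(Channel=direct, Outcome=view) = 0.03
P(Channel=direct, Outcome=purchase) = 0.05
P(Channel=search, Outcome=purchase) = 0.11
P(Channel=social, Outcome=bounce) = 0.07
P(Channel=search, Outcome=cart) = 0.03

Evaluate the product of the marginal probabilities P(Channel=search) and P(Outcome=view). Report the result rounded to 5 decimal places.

P(Channel=search) = 0.11 + 0.05 + 0.03 + 0.11 = 0.30.
P(Outcome=view) = 0.05 + 0.04 + 0.03 + 0.06 = 0.18.
Product: 0.30 × 0.18 = 0.05400.

0.05400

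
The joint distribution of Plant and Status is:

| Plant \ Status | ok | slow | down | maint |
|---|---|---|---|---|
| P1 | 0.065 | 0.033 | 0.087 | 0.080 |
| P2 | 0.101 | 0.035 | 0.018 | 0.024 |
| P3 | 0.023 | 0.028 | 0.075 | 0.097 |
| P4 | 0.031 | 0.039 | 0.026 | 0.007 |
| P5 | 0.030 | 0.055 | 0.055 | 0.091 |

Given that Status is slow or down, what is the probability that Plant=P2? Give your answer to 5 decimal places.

0.11752

P(Status=slow) = 0.033 + 0.035 + 0.028 + 0.039 + 0.055 = 0.190.
P(Status=down) = 0.087 + 0.018 + 0.075 + 0.026 + 0.055 = 0.261.
P(Status ∈ {slow, down}) = 0.190 + 0.261 = 0.451; P(Plant=P2, Status ∈ {slow, down}) = 0.035 + 0.018 = 0.053.
P(Plant=P2 | Status ∈ {slow, down}) = 0.053/0.451 = 0.11752.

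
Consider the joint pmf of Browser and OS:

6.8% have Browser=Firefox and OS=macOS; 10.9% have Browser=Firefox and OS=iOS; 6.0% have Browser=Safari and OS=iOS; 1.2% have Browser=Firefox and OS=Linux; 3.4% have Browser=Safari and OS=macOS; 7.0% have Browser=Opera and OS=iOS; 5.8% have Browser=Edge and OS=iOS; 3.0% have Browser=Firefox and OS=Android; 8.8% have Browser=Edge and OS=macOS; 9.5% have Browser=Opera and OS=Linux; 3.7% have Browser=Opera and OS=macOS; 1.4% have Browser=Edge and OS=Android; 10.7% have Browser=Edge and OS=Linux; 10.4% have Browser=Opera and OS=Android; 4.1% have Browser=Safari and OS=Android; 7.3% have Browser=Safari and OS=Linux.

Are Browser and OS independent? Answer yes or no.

no

P(Browser=Firefox) = 0.219 and P(OS=Linux) = 0.287, so their product is 0.06285, but P(Browser=Firefox, OS=Linux) = 0.012. Since these differ, Browser and OS are not independent.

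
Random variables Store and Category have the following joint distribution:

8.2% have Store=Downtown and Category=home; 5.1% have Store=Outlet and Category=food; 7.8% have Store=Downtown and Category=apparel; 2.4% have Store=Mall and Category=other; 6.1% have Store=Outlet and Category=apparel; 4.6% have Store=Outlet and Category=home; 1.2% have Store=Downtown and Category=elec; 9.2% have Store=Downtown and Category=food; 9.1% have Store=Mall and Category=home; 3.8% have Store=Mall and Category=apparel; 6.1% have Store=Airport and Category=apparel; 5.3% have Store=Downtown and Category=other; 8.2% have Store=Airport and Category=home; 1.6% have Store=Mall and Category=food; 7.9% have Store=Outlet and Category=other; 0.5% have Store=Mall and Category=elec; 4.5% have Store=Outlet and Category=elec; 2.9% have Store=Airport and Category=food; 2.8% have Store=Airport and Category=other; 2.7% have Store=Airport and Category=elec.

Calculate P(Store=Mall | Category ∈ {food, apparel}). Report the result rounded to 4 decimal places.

0.1268

P(Category=food) = 0.092 + 0.016 + 0.029 + 0.051 = 0.188.
P(Category=apparel) = 0.078 + 0.038 + 0.061 + 0.061 = 0.238.
P(Category ∈ {food, apparel}) = 0.188 + 0.238 = 0.426; P(Store=Mall, Category ∈ {food, apparel}) = 0.016 + 0.038 = 0.054.
P(Store=Mall | Category ∈ {food, apparel}) = 0.054/0.426 = 0.1268.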